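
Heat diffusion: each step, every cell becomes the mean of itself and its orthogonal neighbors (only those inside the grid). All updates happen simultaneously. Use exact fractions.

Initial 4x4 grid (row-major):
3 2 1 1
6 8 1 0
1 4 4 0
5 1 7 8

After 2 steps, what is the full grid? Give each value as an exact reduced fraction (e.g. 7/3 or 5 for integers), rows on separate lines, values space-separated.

Answer: 35/9 757/240 493/240 29/36
491/120 93/25 239/100 209/120
433/120 77/20 88/25 117/40
127/36 911/240 349/80 13/3

Derivation:
After step 1:
  11/3 7/2 5/4 2/3
  9/2 21/5 14/5 1/2
  4 18/5 16/5 3
  7/3 17/4 5 5
After step 2:
  35/9 757/240 493/240 29/36
  491/120 93/25 239/100 209/120
  433/120 77/20 88/25 117/40
  127/36 911/240 349/80 13/3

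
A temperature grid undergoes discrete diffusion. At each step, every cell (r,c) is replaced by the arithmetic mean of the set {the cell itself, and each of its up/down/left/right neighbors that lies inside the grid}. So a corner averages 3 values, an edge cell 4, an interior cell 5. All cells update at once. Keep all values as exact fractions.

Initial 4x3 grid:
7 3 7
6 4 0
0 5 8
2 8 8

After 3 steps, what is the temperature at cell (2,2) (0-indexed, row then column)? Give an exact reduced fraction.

Step 1: cell (2,2) = 21/4
Step 2: cell (2,2) = 23/4
Step 3: cell (2,2) = 3133/600
Full grid after step 3:
  9671/2160 66017/14400 9401/2160
  15823/3600 26233/6000 8549/1800
  15073/3600 29243/6000 3133/600
  1957/432 73927/14400 845/144

Answer: 3133/600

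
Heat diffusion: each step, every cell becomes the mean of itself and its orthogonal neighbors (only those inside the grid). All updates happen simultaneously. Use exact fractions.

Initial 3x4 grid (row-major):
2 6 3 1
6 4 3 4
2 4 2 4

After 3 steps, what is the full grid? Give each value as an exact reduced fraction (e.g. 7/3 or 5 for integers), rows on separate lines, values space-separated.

After step 1:
  14/3 15/4 13/4 8/3
  7/2 23/5 16/5 3
  4 3 13/4 10/3
After step 2:
  143/36 61/15 193/60 107/36
  503/120 361/100 173/50 61/20
  7/2 297/80 767/240 115/36
After step 3:
  4403/1080 13379/3600 1543/450 1663/540
  27493/7200 22849/6000 6613/2000 3803/1200
  2737/720 8411/2400 24413/7200 6797/2160

Answer: 4403/1080 13379/3600 1543/450 1663/540
27493/7200 22849/6000 6613/2000 3803/1200
2737/720 8411/2400 24413/7200 6797/2160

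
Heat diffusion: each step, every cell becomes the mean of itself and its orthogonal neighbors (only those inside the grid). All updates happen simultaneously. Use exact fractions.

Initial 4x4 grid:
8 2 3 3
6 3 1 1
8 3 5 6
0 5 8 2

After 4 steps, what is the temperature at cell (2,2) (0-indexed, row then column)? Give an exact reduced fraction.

Step 1: cell (2,2) = 23/5
Step 2: cell (2,2) = 41/10
Step 3: cell (2,2) = 24059/6000
Step 4: cell (2,2) = 144901/36000
Full grid after step 4:
  284969/64800 165997/43200 700601/216000 94411/32400
  19081/4320 732251/180000 312769/90000 703121/216000
  489409/108000 381313/90000 144901/36000 833921/216000
  145027/32400 15017/3375 117217/27000 11099/2592

Answer: 144901/36000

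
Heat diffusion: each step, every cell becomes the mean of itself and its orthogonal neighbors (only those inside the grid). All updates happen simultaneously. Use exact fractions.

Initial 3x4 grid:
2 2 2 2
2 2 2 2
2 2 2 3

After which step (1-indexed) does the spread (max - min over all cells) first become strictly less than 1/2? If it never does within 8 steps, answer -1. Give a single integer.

Step 1: max=7/3, min=2, spread=1/3
  -> spread < 1/2 first at step 1
Step 2: max=41/18, min=2, spread=5/18
Step 3: max=473/216, min=2, spread=41/216
Step 4: max=56057/25920, min=2, spread=4217/25920
Step 5: max=3319549/1555200, min=14479/7200, spread=38417/311040
Step 6: max=197824211/93312000, min=290597/144000, spread=1903471/18662400
Step 7: max=11798429089/5598720000, min=8755759/4320000, spread=18038617/223948800
Step 8: max=705114582851/335923200000, min=790526759/388800000, spread=883978523/13436928000

Answer: 1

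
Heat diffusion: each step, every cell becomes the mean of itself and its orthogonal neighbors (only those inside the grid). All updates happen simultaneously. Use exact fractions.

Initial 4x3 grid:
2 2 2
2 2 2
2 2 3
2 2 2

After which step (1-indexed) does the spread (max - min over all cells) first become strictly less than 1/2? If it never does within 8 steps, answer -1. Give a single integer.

Step 1: max=7/3, min=2, spread=1/3
  -> spread < 1/2 first at step 1
Step 2: max=271/120, min=2, spread=31/120
Step 3: max=2371/1080, min=2, spread=211/1080
Step 4: max=232897/108000, min=3647/1800, spread=14077/108000
Step 5: max=2084407/972000, min=219683/108000, spread=5363/48600
Step 6: max=62060809/29160000, min=122869/60000, spread=93859/1166400
Step 7: max=3709474481/1749600000, min=199736467/97200000, spread=4568723/69984000
Step 8: max=221732435629/104976000000, min=6013618889/2916000000, spread=8387449/167961600

Answer: 1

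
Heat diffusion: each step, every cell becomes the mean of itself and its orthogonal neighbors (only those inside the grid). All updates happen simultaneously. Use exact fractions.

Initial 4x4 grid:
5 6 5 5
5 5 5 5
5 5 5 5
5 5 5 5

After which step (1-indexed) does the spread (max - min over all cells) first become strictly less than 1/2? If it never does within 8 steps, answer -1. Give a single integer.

Step 1: max=16/3, min=5, spread=1/3
  -> spread < 1/2 first at step 1
Step 2: max=631/120, min=5, spread=31/120
Step 3: max=5611/1080, min=5, spread=211/1080
Step 4: max=556843/108000, min=5, spread=16843/108000
Step 5: max=4998643/972000, min=45079/9000, spread=130111/972000
Step 6: max=149442367/29160000, min=2707159/540000, spread=3255781/29160000
Step 7: max=4474353691/874800000, min=2711107/540000, spread=82360351/874800000
Step 8: max=133971316891/26244000000, min=488506441/97200000, spread=2074577821/26244000000

Answer: 1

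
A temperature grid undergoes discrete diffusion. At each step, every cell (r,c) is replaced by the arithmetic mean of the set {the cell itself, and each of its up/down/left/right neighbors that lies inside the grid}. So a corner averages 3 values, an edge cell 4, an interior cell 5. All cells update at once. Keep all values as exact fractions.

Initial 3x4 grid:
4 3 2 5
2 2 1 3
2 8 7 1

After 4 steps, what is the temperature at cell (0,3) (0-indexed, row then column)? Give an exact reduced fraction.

Answer: 196607/64800

Derivation:
Step 1: cell (0,3) = 10/3
Step 2: cell (0,3) = 103/36
Step 3: cell (0,3) = 161/54
Step 4: cell (0,3) = 196607/64800
Full grid after step 4:
  21953/7200 109759/36000 329317/108000 196607/64800
  157717/48000 66073/20000 196169/60000 464821/144000
  8501/2400 64567/18000 191221/54000 222457/64800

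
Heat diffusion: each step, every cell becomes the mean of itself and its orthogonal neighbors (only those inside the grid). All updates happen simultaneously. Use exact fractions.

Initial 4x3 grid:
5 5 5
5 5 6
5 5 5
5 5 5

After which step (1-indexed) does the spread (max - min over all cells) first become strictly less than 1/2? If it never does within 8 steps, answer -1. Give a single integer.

Answer: 1

Derivation:
Step 1: max=16/3, min=5, spread=1/3
  -> spread < 1/2 first at step 1
Step 2: max=631/120, min=5, spread=31/120
Step 3: max=5611/1080, min=5, spread=211/1080
Step 4: max=556897/108000, min=9047/1800, spread=14077/108000
Step 5: max=5000407/972000, min=543683/108000, spread=5363/48600
Step 6: max=149540809/29160000, min=302869/60000, spread=93859/1166400
Step 7: max=8958274481/1749600000, min=491336467/97200000, spread=4568723/69984000
Step 8: max=536660435629/104976000000, min=14761618889/2916000000, spread=8387449/167961600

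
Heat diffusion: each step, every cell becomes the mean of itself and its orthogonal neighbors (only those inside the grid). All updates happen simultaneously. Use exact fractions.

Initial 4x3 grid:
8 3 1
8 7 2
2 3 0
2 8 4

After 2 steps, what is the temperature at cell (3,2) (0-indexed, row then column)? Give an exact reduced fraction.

Step 1: cell (3,2) = 4
Step 2: cell (3,2) = 7/2
Full grid after step 2:
  52/9 1061/240 37/12
  157/30 221/50 227/80
  9/2 377/100 51/16
  4 65/16 7/2

Answer: 7/2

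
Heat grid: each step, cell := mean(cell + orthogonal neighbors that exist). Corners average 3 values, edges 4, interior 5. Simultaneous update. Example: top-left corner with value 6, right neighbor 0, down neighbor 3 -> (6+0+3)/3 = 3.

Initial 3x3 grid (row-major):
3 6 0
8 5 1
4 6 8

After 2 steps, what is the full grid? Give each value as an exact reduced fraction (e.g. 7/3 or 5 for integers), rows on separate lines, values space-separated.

After step 1:
  17/3 7/2 7/3
  5 26/5 7/2
  6 23/4 5
After step 2:
  85/18 167/40 28/9
  82/15 459/100 481/120
  67/12 439/80 19/4

Answer: 85/18 167/40 28/9
82/15 459/100 481/120
67/12 439/80 19/4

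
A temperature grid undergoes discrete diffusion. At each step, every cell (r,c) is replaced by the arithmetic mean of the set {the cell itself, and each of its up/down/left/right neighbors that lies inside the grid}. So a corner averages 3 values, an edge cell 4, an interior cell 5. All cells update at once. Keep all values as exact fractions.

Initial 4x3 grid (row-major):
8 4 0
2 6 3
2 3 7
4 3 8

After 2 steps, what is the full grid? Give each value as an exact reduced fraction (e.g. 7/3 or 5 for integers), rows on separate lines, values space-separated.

Answer: 41/9 151/40 65/18
931/240 104/25 911/240
289/80 203/50 389/80
41/12 177/40 21/4

Derivation:
After step 1:
  14/3 9/2 7/3
  9/2 18/5 4
  11/4 21/5 21/4
  3 9/2 6
After step 2:
  41/9 151/40 65/18
  931/240 104/25 911/240
  289/80 203/50 389/80
  41/12 177/40 21/4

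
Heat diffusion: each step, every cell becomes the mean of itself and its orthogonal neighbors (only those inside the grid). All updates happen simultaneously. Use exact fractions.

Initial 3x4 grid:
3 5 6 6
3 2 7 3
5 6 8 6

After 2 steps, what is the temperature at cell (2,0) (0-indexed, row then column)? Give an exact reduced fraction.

Answer: 79/18

Derivation:
Step 1: cell (2,0) = 14/3
Step 2: cell (2,0) = 79/18
Full grid after step 2:
  131/36 137/30 101/20 11/2
  971/240 223/50 561/100 641/120
  79/18 319/60 343/60 215/36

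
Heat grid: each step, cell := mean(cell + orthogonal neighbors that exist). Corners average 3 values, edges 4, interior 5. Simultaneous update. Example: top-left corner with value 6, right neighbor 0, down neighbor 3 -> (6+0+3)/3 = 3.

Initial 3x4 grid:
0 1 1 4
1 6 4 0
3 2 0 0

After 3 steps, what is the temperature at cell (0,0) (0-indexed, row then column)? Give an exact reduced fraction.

Step 1: cell (0,0) = 2/3
Step 2: cell (0,0) = 31/18
Step 3: cell (0,0) = 1027/540
Full grid after step 3:
  1027/540 743/360 1501/720 2021/1080
  3089/1440 523/240 2357/1200 31/18
  1601/720 1049/480 869/480 1019/720

Answer: 1027/540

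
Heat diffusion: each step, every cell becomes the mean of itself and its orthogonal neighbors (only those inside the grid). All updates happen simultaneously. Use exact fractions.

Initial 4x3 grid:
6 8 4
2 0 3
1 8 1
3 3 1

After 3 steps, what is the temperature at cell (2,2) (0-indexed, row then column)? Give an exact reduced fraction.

Step 1: cell (2,2) = 13/4
Step 2: cell (2,2) = 571/240
Step 3: cell (2,2) = 22213/7200
Full grid after step 3:
  9077/2160 28313/7200 2929/720
  24533/7200 11257/3000 2587/800
  23663/7200 5683/2000 22213/7200
  3043/1080 14557/4800 707/270

Answer: 22213/7200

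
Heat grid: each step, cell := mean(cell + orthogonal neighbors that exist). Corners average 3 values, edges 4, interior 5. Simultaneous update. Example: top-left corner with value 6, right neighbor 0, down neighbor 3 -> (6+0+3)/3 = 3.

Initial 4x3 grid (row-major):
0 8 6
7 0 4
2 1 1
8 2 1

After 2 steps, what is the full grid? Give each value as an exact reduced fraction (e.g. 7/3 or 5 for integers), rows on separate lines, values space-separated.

Answer: 43/12 37/8 49/12
63/16 137/50 29/8
239/80 289/100 211/120
23/6 143/60 73/36

Derivation:
After step 1:
  5 7/2 6
  9/4 4 11/4
  9/2 6/5 7/4
  4 3 4/3
After step 2:
  43/12 37/8 49/12
  63/16 137/50 29/8
  239/80 289/100 211/120
  23/6 143/60 73/36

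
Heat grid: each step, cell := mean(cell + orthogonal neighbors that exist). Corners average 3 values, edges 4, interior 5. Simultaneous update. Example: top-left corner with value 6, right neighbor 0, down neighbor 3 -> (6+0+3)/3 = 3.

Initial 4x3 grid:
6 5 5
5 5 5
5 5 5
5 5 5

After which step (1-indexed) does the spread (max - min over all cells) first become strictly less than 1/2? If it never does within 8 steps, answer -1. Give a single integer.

Step 1: max=16/3, min=5, spread=1/3
  -> spread < 1/2 first at step 1
Step 2: max=95/18, min=5, spread=5/18
Step 3: max=1121/216, min=5, spread=41/216
Step 4: max=133817/25920, min=5, spread=4217/25920
Step 5: max=7985149/1555200, min=36079/7200, spread=38417/311040
Step 6: max=477760211/93312000, min=722597/144000, spread=1903471/18662400
Step 7: max=28594589089/5598720000, min=21715759/4320000, spread=18038617/223948800
Step 8: max=1712884182851/335923200000, min=1956926759/388800000, spread=883978523/13436928000

Answer: 1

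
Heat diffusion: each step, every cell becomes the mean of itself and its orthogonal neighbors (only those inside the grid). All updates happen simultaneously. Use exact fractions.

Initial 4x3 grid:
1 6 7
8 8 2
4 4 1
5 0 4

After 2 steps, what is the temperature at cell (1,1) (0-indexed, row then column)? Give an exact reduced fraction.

Step 1: cell (1,1) = 28/5
Step 2: cell (1,1) = 97/20
Full grid after step 2:
  21/4 211/40 5
  211/40 97/20 357/80
  169/40 81/20 739/240
  23/6 679/240 23/9

Answer: 97/20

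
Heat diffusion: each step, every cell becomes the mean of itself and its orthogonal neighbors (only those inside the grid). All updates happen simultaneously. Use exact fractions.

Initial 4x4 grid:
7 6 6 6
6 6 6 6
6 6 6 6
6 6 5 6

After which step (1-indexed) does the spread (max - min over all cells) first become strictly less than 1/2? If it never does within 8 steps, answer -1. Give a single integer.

Answer: 3

Derivation:
Step 1: max=19/3, min=17/3, spread=2/3
Step 2: max=113/18, min=689/120, spread=193/360
Step 3: max=1337/216, min=6269/1080, spread=52/135
  -> spread < 1/2 first at step 3
Step 4: max=39923/6480, min=631157/108000, spread=102679/324000
Step 5: max=5951233/972000, min=5693357/972000, spread=64469/243000
Step 6: max=177930709/29160000, min=171445613/29160000, spread=810637/3645000
Step 7: max=1063803023/174960000, min=5155524899/874800000, spread=20436277/109350000
Step 8: max=31834930169/5248800000, min=155053369109/26244000000, spread=515160217/3280500000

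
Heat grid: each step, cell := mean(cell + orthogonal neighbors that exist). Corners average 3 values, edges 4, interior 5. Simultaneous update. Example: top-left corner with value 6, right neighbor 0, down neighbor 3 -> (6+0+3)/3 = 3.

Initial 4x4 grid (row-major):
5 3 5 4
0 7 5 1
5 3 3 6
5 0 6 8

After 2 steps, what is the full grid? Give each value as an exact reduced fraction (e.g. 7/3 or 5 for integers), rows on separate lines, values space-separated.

Answer: 143/36 931/240 1007/240 139/36
413/120 413/100 413/100 481/120
433/120 371/100 423/100 593/120
121/36 881/240 1141/240 185/36

Derivation:
After step 1:
  8/3 5 17/4 10/3
  17/4 18/5 21/5 4
  13/4 18/5 23/5 9/2
  10/3 7/2 17/4 20/3
After step 2:
  143/36 931/240 1007/240 139/36
  413/120 413/100 413/100 481/120
  433/120 371/100 423/100 593/120
  121/36 881/240 1141/240 185/36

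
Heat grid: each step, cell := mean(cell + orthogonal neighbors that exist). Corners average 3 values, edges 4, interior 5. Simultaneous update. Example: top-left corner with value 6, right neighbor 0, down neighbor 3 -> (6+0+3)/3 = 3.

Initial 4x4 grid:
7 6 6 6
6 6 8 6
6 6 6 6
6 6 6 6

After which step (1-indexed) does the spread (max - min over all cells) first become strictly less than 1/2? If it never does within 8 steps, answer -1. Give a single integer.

Step 1: max=13/2, min=6, spread=1/2
Step 2: max=161/25, min=6, spread=11/25
  -> spread < 1/2 first at step 2
Step 3: max=15259/2400, min=289/48, spread=809/2400
Step 4: max=136409/21600, min=43687/7200, spread=1337/5400
Step 5: max=13619503/2160000, min=438167/72000, spread=474493/2160000
Step 6: max=122211653/19440000, min=7920799/1296000, spread=849917/4860000
Step 7: max=12196817359/1944000000, min=238150697/38880000, spread=1190463/8000000
Step 8: max=109584801509/17496000000, min=11936056969/1944000000, spread=540072197/4374000000

Answer: 2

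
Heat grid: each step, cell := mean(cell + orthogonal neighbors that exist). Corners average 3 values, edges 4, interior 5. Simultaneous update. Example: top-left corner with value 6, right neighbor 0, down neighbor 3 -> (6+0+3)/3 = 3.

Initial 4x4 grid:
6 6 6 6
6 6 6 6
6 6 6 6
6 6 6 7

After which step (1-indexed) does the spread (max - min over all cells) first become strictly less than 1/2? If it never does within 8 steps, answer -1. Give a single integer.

Step 1: max=19/3, min=6, spread=1/3
  -> spread < 1/2 first at step 1
Step 2: max=113/18, min=6, spread=5/18
Step 3: max=1337/216, min=6, spread=41/216
Step 4: max=39923/6480, min=6, spread=1043/6480
Step 5: max=1191953/194400, min=6, spread=25553/194400
Step 6: max=35663459/5832000, min=108079/18000, spread=645863/5832000
Step 7: max=1067401691/174960000, min=720971/120000, spread=16225973/174960000
Step 8: max=31970277983/5248800000, min=324701/54000, spread=409340783/5248800000

Answer: 1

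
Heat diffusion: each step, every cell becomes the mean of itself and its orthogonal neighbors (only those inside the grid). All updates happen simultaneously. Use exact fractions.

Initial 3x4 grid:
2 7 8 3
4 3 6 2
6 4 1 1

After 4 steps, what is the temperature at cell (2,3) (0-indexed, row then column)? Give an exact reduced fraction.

Answer: 105829/32400

Derivation:
Step 1: cell (2,3) = 4/3
Step 2: cell (2,3) = 22/9
Step 3: cell (2,3) = 617/216
Step 4: cell (2,3) = 105829/32400
Full grid after step 4:
  580441/129600 245399/54000 116377/27000 66527/16200
  1245623/288000 166779/40000 89021/22500 389453/108000
  524141/129600 422423/108000 375133/108000 105829/32400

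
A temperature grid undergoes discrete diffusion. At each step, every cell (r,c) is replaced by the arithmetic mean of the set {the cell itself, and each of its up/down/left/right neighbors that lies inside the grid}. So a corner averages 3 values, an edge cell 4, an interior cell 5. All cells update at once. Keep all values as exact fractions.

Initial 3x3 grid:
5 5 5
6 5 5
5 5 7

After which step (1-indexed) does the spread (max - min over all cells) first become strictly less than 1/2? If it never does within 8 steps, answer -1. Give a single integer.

Answer: 2

Derivation:
Step 1: max=17/3, min=5, spread=2/3
Step 2: max=50/9, min=77/15, spread=19/45
  -> spread < 1/2 first at step 2
Step 3: max=1469/270, min=9353/1800, spread=1321/5400
Step 4: max=174821/32400, min=677359/129600, spread=877/5184
Step 5: max=1303439/243000, min=40788173/7776000, spread=7375/62208
Step 6: max=623517539/116640000, min=2455227031/466560000, spread=62149/746496
Step 7: max=18659008829/3499200000, min=147635998757/27993600000, spread=523543/8957952
Step 8: max=2235436121201/419904000000, min=8872829031679/1679616000000, spread=4410589/107495424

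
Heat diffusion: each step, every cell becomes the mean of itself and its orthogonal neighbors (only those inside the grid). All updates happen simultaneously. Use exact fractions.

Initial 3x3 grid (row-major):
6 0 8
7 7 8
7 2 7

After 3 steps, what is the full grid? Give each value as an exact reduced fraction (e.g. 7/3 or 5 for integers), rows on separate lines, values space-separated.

After step 1:
  13/3 21/4 16/3
  27/4 24/5 15/2
  16/3 23/4 17/3
After step 2:
  49/9 1183/240 217/36
  1273/240 601/100 233/40
  107/18 431/80 227/36
After step 3:
  1411/270 80681/14400 12083/2160
  81731/14400 32947/6000 14501/2400
  5989/1080 9459/1600 12613/2160

Answer: 1411/270 80681/14400 12083/2160
81731/14400 32947/6000 14501/2400
5989/1080 9459/1600 12613/2160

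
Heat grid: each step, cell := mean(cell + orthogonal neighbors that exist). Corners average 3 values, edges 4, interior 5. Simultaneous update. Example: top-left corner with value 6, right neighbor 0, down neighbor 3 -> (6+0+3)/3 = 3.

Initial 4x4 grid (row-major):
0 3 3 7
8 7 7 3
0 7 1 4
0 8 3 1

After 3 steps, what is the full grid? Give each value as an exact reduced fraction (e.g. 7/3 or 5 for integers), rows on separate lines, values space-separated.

Answer: 9019/2160 30187/7200 6727/1440 9407/2160
14471/3600 27829/6000 25721/6000 3161/720
14807/3600 24427/6000 25039/6000 12701/3600
7981/2160 28489/7200 25057/7200 7249/2160

Derivation:
After step 1:
  11/3 13/4 5 13/3
  15/4 32/5 21/5 21/4
  15/4 23/5 22/5 9/4
  8/3 9/2 13/4 8/3
After step 2:
  32/9 1099/240 1007/240 175/36
  527/120 111/25 101/20 481/120
  443/120 473/100 187/50 437/120
  131/36 901/240 889/240 49/18
After step 3:
  9019/2160 30187/7200 6727/1440 9407/2160
  14471/3600 27829/6000 25721/6000 3161/720
  14807/3600 24427/6000 25039/6000 12701/3600
  7981/2160 28489/7200 25057/7200 7249/2160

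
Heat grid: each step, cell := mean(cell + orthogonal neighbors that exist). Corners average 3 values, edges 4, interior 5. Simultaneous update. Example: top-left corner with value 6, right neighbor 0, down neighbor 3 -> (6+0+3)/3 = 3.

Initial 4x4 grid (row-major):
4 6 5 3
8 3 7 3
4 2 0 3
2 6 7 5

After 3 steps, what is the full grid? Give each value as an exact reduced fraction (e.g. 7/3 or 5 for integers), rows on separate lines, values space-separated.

Answer: 1837/360 3757/800 32701/7200 4343/1080
10931/2400 4571/1000 11921/3000 28921/7200
2047/480 3933/1000 809/200 3001/800
287/72 395/96 9563/2400 1483/360

Derivation:
After step 1:
  6 9/2 21/4 11/3
  19/4 26/5 18/5 4
  4 3 19/5 11/4
  4 17/4 9/2 5
After step 2:
  61/12 419/80 1021/240 155/36
  399/80 421/100 437/100 841/240
  63/16 81/20 353/100 311/80
  49/12 63/16 351/80 49/12
After step 3:
  1837/360 3757/800 32701/7200 4343/1080
  10931/2400 4571/1000 11921/3000 28921/7200
  2047/480 3933/1000 809/200 3001/800
  287/72 395/96 9563/2400 1483/360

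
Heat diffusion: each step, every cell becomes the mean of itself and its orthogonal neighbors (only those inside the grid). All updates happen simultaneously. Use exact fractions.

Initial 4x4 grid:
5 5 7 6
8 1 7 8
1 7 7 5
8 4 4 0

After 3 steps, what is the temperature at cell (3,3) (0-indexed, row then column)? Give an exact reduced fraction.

Step 1: cell (3,3) = 3
Step 2: cell (3,3) = 47/12
Step 3: cell (3,3) = 41/9
Full grid after step 3:
  209/40 4209/800 14507/2400 895/144
  11627/2400 5447/1000 11141/2000 7171/1200
  37241/7200 29003/6000 656/125 1207/240
  2065/432 17923/3600 359/80 41/9

Answer: 41/9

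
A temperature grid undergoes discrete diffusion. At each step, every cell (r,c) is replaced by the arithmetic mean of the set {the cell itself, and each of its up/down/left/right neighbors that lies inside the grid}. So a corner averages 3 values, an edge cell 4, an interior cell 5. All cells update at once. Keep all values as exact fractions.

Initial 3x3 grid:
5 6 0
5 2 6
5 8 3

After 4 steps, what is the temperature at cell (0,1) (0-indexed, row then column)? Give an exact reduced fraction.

Answer: 3785471/864000

Derivation:
Step 1: cell (0,1) = 13/4
Step 2: cell (0,1) = 1079/240
Step 3: cell (0,1) = 58093/14400
Step 4: cell (0,1) = 3785471/864000
Full grid after step 4:
  287819/64800 3785471/864000 21887/5400
  4146971/864000 529609/120000 3794221/864000
  208271/43200 2082923/432000 579263/129600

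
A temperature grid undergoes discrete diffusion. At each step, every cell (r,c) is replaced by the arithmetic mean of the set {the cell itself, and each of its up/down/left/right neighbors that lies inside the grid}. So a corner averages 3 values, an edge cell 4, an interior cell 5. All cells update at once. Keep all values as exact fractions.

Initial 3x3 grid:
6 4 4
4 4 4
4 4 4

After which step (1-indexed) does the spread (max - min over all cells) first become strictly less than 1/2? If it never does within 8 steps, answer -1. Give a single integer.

Answer: 3

Derivation:
Step 1: max=14/3, min=4, spread=2/3
Step 2: max=41/9, min=4, spread=5/9
Step 3: max=473/108, min=4, spread=41/108
  -> spread < 1/2 first at step 3
Step 4: max=28051/6480, min=731/180, spread=347/1296
Step 5: max=1662137/388800, min=7357/1800, spread=2921/15552
Step 6: max=99140539/23328000, min=889483/216000, spread=24611/186624
Step 7: max=5917442033/1399680000, min=20096741/4860000, spread=207329/2239488
Step 8: max=353953152451/83980800000, min=1075601599/259200000, spread=1746635/26873856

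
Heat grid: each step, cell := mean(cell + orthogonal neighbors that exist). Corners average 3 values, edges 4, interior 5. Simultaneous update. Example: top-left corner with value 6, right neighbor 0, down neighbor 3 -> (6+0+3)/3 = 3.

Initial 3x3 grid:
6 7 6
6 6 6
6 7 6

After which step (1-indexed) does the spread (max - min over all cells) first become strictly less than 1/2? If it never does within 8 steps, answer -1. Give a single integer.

Step 1: max=32/5, min=6, spread=2/5
  -> spread < 1/2 first at step 1
Step 2: max=1519/240, min=309/50, spread=179/1200
Step 3: max=18823/3000, min=1397/225, spread=589/9000
Step 4: max=5405551/864000, min=1121081/180000, spread=121811/4320000
Step 5: max=67491607/10800000, min=5051423/810000, spread=417901/32400000
Step 6: max=19424969359/3110400000, min=4043063129/648000000, spread=91331699/15552000000
Step 7: max=242762654263/38880000000, min=18199255007/2916000000, spread=317762509/116640000000
Step 8: max=69905646886831/11197440000000, min=14560732008761/2332800000000, spread=70666223891/55987200000000

Answer: 1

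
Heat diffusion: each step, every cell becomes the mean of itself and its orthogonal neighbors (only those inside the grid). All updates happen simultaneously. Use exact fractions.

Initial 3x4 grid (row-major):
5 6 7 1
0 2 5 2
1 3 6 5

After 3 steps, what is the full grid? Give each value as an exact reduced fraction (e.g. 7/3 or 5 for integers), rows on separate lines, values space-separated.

Answer: 7387/2160 28081/7200 29471/7200 539/135
3521/1200 3473/1000 23893/6000 56837/14400
5567/2160 23081/7200 27671/7200 2171/540

Derivation:
After step 1:
  11/3 5 19/4 10/3
  2 16/5 22/5 13/4
  4/3 3 19/4 13/3
After step 2:
  32/9 997/240 1049/240 34/9
  51/20 88/25 407/100 919/240
  19/9 737/240 989/240 37/9
After step 3:
  7387/2160 28081/7200 29471/7200 539/135
  3521/1200 3473/1000 23893/6000 56837/14400
  5567/2160 23081/7200 27671/7200 2171/540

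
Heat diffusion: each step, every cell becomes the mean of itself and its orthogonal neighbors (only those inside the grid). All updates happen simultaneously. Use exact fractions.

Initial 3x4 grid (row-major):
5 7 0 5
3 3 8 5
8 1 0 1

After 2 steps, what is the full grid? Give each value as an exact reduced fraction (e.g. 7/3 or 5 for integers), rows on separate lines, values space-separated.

After step 1:
  5 15/4 5 10/3
  19/4 22/5 16/5 19/4
  4 3 5/2 2
After step 2:
  9/2 363/80 917/240 157/36
  363/80 191/50 397/100 797/240
  47/12 139/40 107/40 37/12

Answer: 9/2 363/80 917/240 157/36
363/80 191/50 397/100 797/240
47/12 139/40 107/40 37/12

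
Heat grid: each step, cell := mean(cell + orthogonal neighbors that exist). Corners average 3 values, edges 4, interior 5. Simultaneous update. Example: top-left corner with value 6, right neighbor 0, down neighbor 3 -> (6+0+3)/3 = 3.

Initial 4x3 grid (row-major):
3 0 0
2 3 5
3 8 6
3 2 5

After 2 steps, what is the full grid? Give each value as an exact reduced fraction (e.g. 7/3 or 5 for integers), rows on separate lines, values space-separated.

After step 1:
  5/3 3/2 5/3
  11/4 18/5 7/2
  4 22/5 6
  8/3 9/2 13/3
After step 2:
  71/36 253/120 20/9
  721/240 63/20 443/120
  829/240 9/2 547/120
  67/18 159/40 89/18

Answer: 71/36 253/120 20/9
721/240 63/20 443/120
829/240 9/2 547/120
67/18 159/40 89/18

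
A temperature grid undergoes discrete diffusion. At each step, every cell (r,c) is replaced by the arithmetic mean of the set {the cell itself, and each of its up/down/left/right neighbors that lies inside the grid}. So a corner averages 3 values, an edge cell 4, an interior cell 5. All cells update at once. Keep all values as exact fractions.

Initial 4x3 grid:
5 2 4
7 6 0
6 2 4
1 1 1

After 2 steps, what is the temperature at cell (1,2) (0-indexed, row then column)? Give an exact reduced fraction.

Answer: 213/80

Derivation:
Step 1: cell (1,2) = 7/2
Step 2: cell (1,2) = 213/80
Full grid after step 2:
  179/36 859/240 13/4
  271/60 419/100 213/80
  247/60 71/25 221/80
  95/36 583/240 5/3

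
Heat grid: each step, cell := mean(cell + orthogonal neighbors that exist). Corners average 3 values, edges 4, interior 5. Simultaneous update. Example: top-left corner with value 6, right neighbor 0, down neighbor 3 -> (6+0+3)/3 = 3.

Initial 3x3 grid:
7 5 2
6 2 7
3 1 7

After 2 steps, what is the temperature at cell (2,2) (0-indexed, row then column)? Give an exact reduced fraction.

Step 1: cell (2,2) = 5
Step 2: cell (2,2) = 17/4
Full grid after step 2:
  29/6 283/60 79/18
  541/120 409/100 551/120
  133/36 947/240 17/4

Answer: 17/4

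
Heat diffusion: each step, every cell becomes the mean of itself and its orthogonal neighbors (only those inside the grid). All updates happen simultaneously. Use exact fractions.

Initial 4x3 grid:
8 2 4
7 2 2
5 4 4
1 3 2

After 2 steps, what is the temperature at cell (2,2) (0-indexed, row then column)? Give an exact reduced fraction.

Step 1: cell (2,2) = 3
Step 2: cell (2,2) = 63/20
Full grid after step 2:
  91/18 59/15 29/9
  1129/240 39/10 181/60
  327/80 67/20 63/20
  13/4 121/40 17/6

Answer: 63/20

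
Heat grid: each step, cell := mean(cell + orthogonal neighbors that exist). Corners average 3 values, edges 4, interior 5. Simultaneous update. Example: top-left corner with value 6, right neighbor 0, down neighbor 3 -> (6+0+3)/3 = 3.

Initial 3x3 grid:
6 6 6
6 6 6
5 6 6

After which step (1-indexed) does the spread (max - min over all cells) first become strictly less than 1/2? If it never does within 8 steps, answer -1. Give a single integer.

Step 1: max=6, min=17/3, spread=1/3
  -> spread < 1/2 first at step 1
Step 2: max=6, min=103/18, spread=5/18
Step 3: max=6, min=1255/216, spread=41/216
Step 4: max=2149/360, min=75629/12960, spread=347/2592
Step 5: max=21443/3600, min=4558663/777600, spread=2921/31104
Step 6: max=2566517/432000, min=274107461/46656000, spread=24611/373248
Step 7: max=57663259/9720000, min=16477437967/2799360000, spread=207329/4478976
Step 8: max=3071598401/518400000, min=989739647549/167961600000, spread=1746635/53747712

Answer: 1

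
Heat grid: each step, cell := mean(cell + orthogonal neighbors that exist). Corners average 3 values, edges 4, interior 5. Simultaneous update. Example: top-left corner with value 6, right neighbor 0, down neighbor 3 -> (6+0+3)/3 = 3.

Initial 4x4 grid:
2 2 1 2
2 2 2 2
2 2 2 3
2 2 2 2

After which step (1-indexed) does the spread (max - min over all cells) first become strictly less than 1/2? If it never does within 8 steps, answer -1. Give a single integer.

Step 1: max=7/3, min=5/3, spread=2/3
Step 2: max=271/120, min=209/120, spread=31/60
Step 3: max=2371/1080, min=2233/1200, spread=3613/10800
  -> spread < 1/2 first at step 3
Step 4: max=13853/6480, min=203849/108000, spread=81103/324000
Step 5: max=2059891/972000, min=2067103/1080000, spread=1994983/9720000
Step 6: max=12199013/5832000, min=18786413/9720000, spread=2317913/14580000
Step 7: max=1816759531/874800000, min=1887196723/972000000, spread=1182824803/8748000000
Step 8: max=10821209693/5248800000, min=17051000933/8748000000, spread=1476522833/13122000000

Answer: 3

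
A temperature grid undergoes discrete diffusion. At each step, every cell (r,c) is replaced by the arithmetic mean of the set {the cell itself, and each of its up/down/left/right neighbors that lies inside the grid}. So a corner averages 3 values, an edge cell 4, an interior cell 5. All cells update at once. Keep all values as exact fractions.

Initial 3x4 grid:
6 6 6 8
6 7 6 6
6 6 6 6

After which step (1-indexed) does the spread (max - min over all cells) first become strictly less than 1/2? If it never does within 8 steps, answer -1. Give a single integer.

Answer: 2

Derivation:
Step 1: max=20/3, min=6, spread=2/3
Step 2: max=59/9, min=489/80, spread=319/720
  -> spread < 1/2 first at step 2
Step 3: max=13897/2160, min=2207/360, spread=131/432
Step 4: max=103351/16200, min=265751/43200, spread=5911/25920
Step 5: max=24658181/3888000, min=15966979/2592000, spread=56617/311040
Step 6: max=1473492829/233280000, min=960263861/155520000, spread=2647763/18662400
Step 7: max=88163691311/13996800000, min=57718657999/9331200000, spread=25371269/223948800
Step 8: max=5278705973749/839808000000, min=3468837142541/559872000000, spread=1207204159/13436928000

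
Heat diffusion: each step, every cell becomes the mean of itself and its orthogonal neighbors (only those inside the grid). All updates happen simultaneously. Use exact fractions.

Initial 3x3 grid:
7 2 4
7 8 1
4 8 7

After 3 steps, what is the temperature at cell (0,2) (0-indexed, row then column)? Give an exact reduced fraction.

Step 1: cell (0,2) = 7/3
Step 2: cell (0,2) = 151/36
Step 3: cell (0,2) = 9497/2160
Full grid after step 3:
  11567/2160 72569/14400 9497/2160
  42847/7200 15889/3000 9043/1800
  13157/2160 85919/14400 11567/2160

Answer: 9497/2160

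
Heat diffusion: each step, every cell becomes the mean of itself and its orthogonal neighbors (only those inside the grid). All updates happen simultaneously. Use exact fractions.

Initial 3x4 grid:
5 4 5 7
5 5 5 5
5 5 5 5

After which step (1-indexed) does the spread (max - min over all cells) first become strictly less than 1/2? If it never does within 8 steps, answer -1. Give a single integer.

Step 1: max=17/3, min=14/3, spread=1
Step 2: max=197/36, min=173/36, spread=2/3
Step 3: max=1147/216, min=2617/540, spread=167/360
  -> spread < 1/2 first at step 3
Step 4: max=339643/64800, min=79267/16200, spread=301/864
Step 5: max=20179157/3888000, min=2392399/486000, spread=69331/259200
Step 6: max=1203356383/233280000, min=960765349/194400000, spread=252189821/1166400000
Step 7: max=71869194197/13996800000, min=57829774841/11664000000, spread=12367321939/69984000000
Step 8: max=4297602174223/839808000000, min=3479504628769/699840000000, spread=610983098501/4199040000000

Answer: 3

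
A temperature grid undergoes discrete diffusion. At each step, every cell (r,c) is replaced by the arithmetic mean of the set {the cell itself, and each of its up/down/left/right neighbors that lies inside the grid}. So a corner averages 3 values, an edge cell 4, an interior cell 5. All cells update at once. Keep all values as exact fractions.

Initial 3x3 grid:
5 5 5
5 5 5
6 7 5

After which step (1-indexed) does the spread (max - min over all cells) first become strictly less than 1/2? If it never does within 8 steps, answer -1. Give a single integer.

Step 1: max=6, min=5, spread=1
Step 2: max=1369/240, min=5, spread=169/240
Step 3: max=1007/180, min=6139/1200, spread=1723/3600
  -> spread < 1/2 first at step 3
Step 4: max=19783/3600, min=27887/5400, spread=143/432
Step 5: max=3534103/648000, min=62657/12000, spread=1205/5184
Step 6: max=210487741/38880000, min=102071683/19440000, spread=10151/62208
Step 7: max=1397458903/259200000, min=6154944751/1166400000, spread=85517/746496
Step 8: max=752084072069/139968000000, min=123471222949/23328000000, spread=720431/8957952

Answer: 3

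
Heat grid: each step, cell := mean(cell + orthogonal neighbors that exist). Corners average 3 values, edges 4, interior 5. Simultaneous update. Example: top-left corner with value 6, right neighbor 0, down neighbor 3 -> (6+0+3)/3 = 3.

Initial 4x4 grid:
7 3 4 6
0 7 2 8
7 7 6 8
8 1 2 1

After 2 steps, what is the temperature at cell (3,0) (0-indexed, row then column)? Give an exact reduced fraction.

Answer: 46/9

Derivation:
Step 1: cell (3,0) = 16/3
Step 2: cell (3,0) = 46/9
Full grid after step 2:
  83/18 121/30 51/10 21/4
  1073/240 253/50 479/100 463/80
  1301/240 122/25 97/20 245/48
  46/9 269/60 47/12 143/36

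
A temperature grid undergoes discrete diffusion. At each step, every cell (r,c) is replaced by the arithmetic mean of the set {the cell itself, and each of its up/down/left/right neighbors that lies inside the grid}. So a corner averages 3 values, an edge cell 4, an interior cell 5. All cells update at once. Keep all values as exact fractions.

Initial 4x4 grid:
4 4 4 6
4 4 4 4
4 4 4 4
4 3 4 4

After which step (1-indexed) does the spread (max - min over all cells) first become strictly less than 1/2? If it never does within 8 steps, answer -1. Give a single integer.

Answer: 4

Derivation:
Step 1: max=14/3, min=11/3, spread=1
Step 2: max=41/9, min=449/120, spread=293/360
Step 3: max=473/108, min=4109/1080, spread=23/40
Step 4: max=14003/3240, min=415157/108000, spread=154829/324000
  -> spread < 1/2 first at step 4
Step 5: max=2067499/486000, min=3749357/972000, spread=1587/4000
Step 6: max=30742001/7290000, min=113253593/29160000, spread=39977/120000
Step 7: max=365762357/87480000, min=3413003489/874800000, spread=1006667/3600000
Step 8: max=2726851019/656100000, min=102906055109/26244000000, spread=25382657/108000000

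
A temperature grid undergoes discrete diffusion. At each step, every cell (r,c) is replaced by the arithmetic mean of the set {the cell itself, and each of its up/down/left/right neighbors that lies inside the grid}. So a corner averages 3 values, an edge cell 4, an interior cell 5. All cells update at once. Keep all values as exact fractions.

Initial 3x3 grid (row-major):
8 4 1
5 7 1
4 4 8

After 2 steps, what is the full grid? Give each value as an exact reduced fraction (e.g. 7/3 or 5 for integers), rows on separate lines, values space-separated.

Answer: 50/9 253/60 15/4
101/20 126/25 887/240
193/36 1117/240 43/9

Derivation:
After step 1:
  17/3 5 2
  6 21/5 17/4
  13/3 23/4 13/3
After step 2:
  50/9 253/60 15/4
  101/20 126/25 887/240
  193/36 1117/240 43/9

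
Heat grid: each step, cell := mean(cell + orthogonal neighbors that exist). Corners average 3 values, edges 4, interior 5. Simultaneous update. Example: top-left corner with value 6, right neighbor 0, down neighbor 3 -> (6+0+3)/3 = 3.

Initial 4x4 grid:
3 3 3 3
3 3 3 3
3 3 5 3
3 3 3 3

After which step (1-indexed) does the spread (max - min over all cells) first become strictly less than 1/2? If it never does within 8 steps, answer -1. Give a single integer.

Step 1: max=7/2, min=3, spread=1/2
Step 2: max=86/25, min=3, spread=11/25
  -> spread < 1/2 first at step 2
Step 3: max=3967/1200, min=3, spread=367/1200
Step 4: max=17771/5400, min=913/300, spread=1337/5400
Step 5: max=527669/162000, min=27469/9000, spread=33227/162000
Step 6: max=15794327/4860000, min=166049/54000, spread=849917/4860000
Step 7: max=471114347/145800000, min=2498533/810000, spread=21378407/145800000
Step 8: max=14088462371/4374000000, min=752688343/243000000, spread=540072197/4374000000

Answer: 2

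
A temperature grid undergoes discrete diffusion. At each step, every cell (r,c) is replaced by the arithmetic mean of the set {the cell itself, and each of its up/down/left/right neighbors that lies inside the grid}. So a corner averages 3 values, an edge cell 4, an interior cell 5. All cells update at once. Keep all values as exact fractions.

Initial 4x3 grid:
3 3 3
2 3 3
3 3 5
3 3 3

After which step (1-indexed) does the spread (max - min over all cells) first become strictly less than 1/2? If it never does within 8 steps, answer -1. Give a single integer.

Step 1: max=11/3, min=8/3, spread=1
Step 2: max=211/60, min=329/120, spread=31/40
Step 3: max=1831/540, min=3029/1080, spread=211/360
Step 4: max=26609/8100, min=93851/32400, spread=839/2160
  -> spread < 1/2 first at step 4
Step 5: max=3163667/972000, min=2841887/972000, spread=5363/16200
Step 6: max=23391821/7290000, min=86527859/29160000, spread=93859/388800
Step 7: max=1393323139/437400000, min=5230638331/1749600000, spread=4568723/23328000
Step 8: max=165975295627/52488000000, min=316224124379/104976000000, spread=8387449/55987200

Answer: 4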